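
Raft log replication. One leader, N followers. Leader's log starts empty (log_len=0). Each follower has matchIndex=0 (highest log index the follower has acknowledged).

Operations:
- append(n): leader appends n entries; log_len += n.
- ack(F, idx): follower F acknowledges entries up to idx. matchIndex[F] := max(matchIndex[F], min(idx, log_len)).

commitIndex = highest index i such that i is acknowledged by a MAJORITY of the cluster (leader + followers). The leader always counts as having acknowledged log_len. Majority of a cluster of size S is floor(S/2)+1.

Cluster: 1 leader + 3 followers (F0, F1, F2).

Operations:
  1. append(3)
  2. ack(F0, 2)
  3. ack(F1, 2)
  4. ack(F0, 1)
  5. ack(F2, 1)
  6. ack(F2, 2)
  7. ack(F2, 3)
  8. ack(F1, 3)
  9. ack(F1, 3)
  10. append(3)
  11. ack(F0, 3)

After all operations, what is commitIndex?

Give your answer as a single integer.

Answer: 3

Derivation:
Op 1: append 3 -> log_len=3
Op 2: F0 acks idx 2 -> match: F0=2 F1=0 F2=0; commitIndex=0
Op 3: F1 acks idx 2 -> match: F0=2 F1=2 F2=0; commitIndex=2
Op 4: F0 acks idx 1 -> match: F0=2 F1=2 F2=0; commitIndex=2
Op 5: F2 acks idx 1 -> match: F0=2 F1=2 F2=1; commitIndex=2
Op 6: F2 acks idx 2 -> match: F0=2 F1=2 F2=2; commitIndex=2
Op 7: F2 acks idx 3 -> match: F0=2 F1=2 F2=3; commitIndex=2
Op 8: F1 acks idx 3 -> match: F0=2 F1=3 F2=3; commitIndex=3
Op 9: F1 acks idx 3 -> match: F0=2 F1=3 F2=3; commitIndex=3
Op 10: append 3 -> log_len=6
Op 11: F0 acks idx 3 -> match: F0=3 F1=3 F2=3; commitIndex=3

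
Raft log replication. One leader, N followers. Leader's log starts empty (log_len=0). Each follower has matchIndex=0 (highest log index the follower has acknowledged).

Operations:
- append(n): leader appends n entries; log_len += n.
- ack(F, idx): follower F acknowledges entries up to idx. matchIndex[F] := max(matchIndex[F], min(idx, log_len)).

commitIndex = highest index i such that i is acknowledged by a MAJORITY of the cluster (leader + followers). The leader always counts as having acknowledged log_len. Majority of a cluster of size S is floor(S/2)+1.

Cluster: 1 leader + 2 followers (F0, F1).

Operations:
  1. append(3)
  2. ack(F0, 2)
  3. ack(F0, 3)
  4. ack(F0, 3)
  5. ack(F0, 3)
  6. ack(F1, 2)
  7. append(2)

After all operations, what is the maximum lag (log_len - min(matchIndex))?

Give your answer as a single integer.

Op 1: append 3 -> log_len=3
Op 2: F0 acks idx 2 -> match: F0=2 F1=0; commitIndex=2
Op 3: F0 acks idx 3 -> match: F0=3 F1=0; commitIndex=3
Op 4: F0 acks idx 3 -> match: F0=3 F1=0; commitIndex=3
Op 5: F0 acks idx 3 -> match: F0=3 F1=0; commitIndex=3
Op 6: F1 acks idx 2 -> match: F0=3 F1=2; commitIndex=3
Op 7: append 2 -> log_len=5

Answer: 3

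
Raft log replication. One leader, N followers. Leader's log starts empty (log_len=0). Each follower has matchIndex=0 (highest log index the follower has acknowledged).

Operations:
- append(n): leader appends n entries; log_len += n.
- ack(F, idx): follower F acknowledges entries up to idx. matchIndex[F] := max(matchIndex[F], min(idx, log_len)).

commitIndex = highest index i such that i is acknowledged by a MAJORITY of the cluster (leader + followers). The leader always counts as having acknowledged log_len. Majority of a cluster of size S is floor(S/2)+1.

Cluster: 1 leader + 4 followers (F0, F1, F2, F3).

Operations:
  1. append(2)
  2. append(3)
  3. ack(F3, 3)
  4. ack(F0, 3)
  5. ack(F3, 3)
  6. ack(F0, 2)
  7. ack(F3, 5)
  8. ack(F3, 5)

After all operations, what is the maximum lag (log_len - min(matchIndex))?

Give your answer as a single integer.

Op 1: append 2 -> log_len=2
Op 2: append 3 -> log_len=5
Op 3: F3 acks idx 3 -> match: F0=0 F1=0 F2=0 F3=3; commitIndex=0
Op 4: F0 acks idx 3 -> match: F0=3 F1=0 F2=0 F3=3; commitIndex=3
Op 5: F3 acks idx 3 -> match: F0=3 F1=0 F2=0 F3=3; commitIndex=3
Op 6: F0 acks idx 2 -> match: F0=3 F1=0 F2=0 F3=3; commitIndex=3
Op 7: F3 acks idx 5 -> match: F0=3 F1=0 F2=0 F3=5; commitIndex=3
Op 8: F3 acks idx 5 -> match: F0=3 F1=0 F2=0 F3=5; commitIndex=3

Answer: 5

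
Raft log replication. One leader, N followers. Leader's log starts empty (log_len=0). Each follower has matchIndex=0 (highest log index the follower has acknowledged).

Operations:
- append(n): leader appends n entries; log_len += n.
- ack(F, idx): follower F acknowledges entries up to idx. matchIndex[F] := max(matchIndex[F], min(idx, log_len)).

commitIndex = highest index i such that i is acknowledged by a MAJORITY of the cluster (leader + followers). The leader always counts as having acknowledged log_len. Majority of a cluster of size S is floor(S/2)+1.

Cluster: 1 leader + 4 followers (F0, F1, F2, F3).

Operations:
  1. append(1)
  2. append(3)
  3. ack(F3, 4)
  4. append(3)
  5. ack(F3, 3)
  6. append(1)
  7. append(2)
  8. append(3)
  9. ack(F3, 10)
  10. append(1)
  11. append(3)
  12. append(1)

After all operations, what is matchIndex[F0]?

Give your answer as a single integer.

Answer: 0

Derivation:
Op 1: append 1 -> log_len=1
Op 2: append 3 -> log_len=4
Op 3: F3 acks idx 4 -> match: F0=0 F1=0 F2=0 F3=4; commitIndex=0
Op 4: append 3 -> log_len=7
Op 5: F3 acks idx 3 -> match: F0=0 F1=0 F2=0 F3=4; commitIndex=0
Op 6: append 1 -> log_len=8
Op 7: append 2 -> log_len=10
Op 8: append 3 -> log_len=13
Op 9: F3 acks idx 10 -> match: F0=0 F1=0 F2=0 F3=10; commitIndex=0
Op 10: append 1 -> log_len=14
Op 11: append 3 -> log_len=17
Op 12: append 1 -> log_len=18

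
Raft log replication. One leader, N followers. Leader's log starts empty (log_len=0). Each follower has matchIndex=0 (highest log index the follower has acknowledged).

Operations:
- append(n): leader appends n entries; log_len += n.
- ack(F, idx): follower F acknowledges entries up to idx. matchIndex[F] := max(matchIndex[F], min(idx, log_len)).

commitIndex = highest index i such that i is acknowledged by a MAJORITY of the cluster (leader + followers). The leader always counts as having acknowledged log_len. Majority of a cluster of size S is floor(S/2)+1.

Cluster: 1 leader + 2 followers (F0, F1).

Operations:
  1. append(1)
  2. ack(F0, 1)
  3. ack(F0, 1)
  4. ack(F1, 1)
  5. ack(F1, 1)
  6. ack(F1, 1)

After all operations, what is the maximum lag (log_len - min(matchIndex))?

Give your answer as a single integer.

Answer: 0

Derivation:
Op 1: append 1 -> log_len=1
Op 2: F0 acks idx 1 -> match: F0=1 F1=0; commitIndex=1
Op 3: F0 acks idx 1 -> match: F0=1 F1=0; commitIndex=1
Op 4: F1 acks idx 1 -> match: F0=1 F1=1; commitIndex=1
Op 5: F1 acks idx 1 -> match: F0=1 F1=1; commitIndex=1
Op 6: F1 acks idx 1 -> match: F0=1 F1=1; commitIndex=1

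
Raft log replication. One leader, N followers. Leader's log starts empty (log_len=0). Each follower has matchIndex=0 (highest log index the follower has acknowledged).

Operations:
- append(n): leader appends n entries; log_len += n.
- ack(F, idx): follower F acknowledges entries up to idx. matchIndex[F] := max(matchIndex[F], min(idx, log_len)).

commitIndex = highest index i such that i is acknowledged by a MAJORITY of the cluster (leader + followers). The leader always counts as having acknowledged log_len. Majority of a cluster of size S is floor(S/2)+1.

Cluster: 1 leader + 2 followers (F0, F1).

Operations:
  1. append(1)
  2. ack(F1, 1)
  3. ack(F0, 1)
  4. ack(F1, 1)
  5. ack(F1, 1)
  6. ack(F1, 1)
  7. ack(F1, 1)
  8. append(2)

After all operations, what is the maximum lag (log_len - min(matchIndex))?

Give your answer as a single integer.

Answer: 2

Derivation:
Op 1: append 1 -> log_len=1
Op 2: F1 acks idx 1 -> match: F0=0 F1=1; commitIndex=1
Op 3: F0 acks idx 1 -> match: F0=1 F1=1; commitIndex=1
Op 4: F1 acks idx 1 -> match: F0=1 F1=1; commitIndex=1
Op 5: F1 acks idx 1 -> match: F0=1 F1=1; commitIndex=1
Op 6: F1 acks idx 1 -> match: F0=1 F1=1; commitIndex=1
Op 7: F1 acks idx 1 -> match: F0=1 F1=1; commitIndex=1
Op 8: append 2 -> log_len=3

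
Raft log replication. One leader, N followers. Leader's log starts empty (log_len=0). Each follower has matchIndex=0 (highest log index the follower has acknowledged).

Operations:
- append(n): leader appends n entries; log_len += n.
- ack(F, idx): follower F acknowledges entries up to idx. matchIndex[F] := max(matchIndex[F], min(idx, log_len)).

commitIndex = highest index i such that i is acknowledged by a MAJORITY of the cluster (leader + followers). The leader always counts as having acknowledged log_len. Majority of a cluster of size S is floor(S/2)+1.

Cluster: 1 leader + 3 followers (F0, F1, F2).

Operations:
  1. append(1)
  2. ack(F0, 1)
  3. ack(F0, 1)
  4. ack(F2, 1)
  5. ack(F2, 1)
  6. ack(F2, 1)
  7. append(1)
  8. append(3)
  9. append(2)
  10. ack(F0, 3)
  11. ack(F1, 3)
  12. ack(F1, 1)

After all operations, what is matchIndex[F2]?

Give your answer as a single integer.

Op 1: append 1 -> log_len=1
Op 2: F0 acks idx 1 -> match: F0=1 F1=0 F2=0; commitIndex=0
Op 3: F0 acks idx 1 -> match: F0=1 F1=0 F2=0; commitIndex=0
Op 4: F2 acks idx 1 -> match: F0=1 F1=0 F2=1; commitIndex=1
Op 5: F2 acks idx 1 -> match: F0=1 F1=0 F2=1; commitIndex=1
Op 6: F2 acks idx 1 -> match: F0=1 F1=0 F2=1; commitIndex=1
Op 7: append 1 -> log_len=2
Op 8: append 3 -> log_len=5
Op 9: append 2 -> log_len=7
Op 10: F0 acks idx 3 -> match: F0=3 F1=0 F2=1; commitIndex=1
Op 11: F1 acks idx 3 -> match: F0=3 F1=3 F2=1; commitIndex=3
Op 12: F1 acks idx 1 -> match: F0=3 F1=3 F2=1; commitIndex=3

Answer: 1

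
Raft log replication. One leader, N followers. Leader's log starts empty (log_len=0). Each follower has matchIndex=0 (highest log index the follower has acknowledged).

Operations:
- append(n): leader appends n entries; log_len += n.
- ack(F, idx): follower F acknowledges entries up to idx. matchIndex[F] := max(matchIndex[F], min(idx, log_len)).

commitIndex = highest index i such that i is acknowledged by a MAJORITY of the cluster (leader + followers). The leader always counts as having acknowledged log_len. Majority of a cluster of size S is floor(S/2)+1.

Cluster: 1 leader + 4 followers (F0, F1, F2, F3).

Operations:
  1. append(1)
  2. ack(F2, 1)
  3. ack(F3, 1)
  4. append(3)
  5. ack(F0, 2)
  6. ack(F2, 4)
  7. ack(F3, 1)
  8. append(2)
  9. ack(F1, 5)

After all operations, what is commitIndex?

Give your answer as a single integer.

Answer: 4

Derivation:
Op 1: append 1 -> log_len=1
Op 2: F2 acks idx 1 -> match: F0=0 F1=0 F2=1 F3=0; commitIndex=0
Op 3: F3 acks idx 1 -> match: F0=0 F1=0 F2=1 F3=1; commitIndex=1
Op 4: append 3 -> log_len=4
Op 5: F0 acks idx 2 -> match: F0=2 F1=0 F2=1 F3=1; commitIndex=1
Op 6: F2 acks idx 4 -> match: F0=2 F1=0 F2=4 F3=1; commitIndex=2
Op 7: F3 acks idx 1 -> match: F0=2 F1=0 F2=4 F3=1; commitIndex=2
Op 8: append 2 -> log_len=6
Op 9: F1 acks idx 5 -> match: F0=2 F1=5 F2=4 F3=1; commitIndex=4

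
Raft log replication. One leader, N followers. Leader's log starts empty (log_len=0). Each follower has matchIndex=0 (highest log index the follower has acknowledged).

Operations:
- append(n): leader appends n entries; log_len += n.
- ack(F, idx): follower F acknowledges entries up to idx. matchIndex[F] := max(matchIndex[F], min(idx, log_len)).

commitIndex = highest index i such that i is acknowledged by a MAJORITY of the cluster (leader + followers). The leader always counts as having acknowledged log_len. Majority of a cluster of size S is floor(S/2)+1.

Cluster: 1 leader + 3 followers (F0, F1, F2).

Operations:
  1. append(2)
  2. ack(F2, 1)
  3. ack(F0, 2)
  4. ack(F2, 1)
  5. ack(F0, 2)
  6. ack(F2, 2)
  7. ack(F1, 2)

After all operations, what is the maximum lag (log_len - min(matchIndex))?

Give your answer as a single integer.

Op 1: append 2 -> log_len=2
Op 2: F2 acks idx 1 -> match: F0=0 F1=0 F2=1; commitIndex=0
Op 3: F0 acks idx 2 -> match: F0=2 F1=0 F2=1; commitIndex=1
Op 4: F2 acks idx 1 -> match: F0=2 F1=0 F2=1; commitIndex=1
Op 5: F0 acks idx 2 -> match: F0=2 F1=0 F2=1; commitIndex=1
Op 6: F2 acks idx 2 -> match: F0=2 F1=0 F2=2; commitIndex=2
Op 7: F1 acks idx 2 -> match: F0=2 F1=2 F2=2; commitIndex=2

Answer: 0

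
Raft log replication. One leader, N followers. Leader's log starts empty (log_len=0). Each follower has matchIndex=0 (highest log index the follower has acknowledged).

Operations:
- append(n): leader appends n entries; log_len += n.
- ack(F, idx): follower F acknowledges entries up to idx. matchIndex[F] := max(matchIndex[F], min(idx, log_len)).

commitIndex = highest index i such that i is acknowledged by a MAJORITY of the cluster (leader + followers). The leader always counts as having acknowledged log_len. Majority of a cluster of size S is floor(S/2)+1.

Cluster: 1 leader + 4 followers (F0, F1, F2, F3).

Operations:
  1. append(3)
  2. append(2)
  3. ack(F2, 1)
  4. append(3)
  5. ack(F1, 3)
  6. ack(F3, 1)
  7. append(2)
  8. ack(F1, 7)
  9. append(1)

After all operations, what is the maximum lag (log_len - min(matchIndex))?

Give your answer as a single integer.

Op 1: append 3 -> log_len=3
Op 2: append 2 -> log_len=5
Op 3: F2 acks idx 1 -> match: F0=0 F1=0 F2=1 F3=0; commitIndex=0
Op 4: append 3 -> log_len=8
Op 5: F1 acks idx 3 -> match: F0=0 F1=3 F2=1 F3=0; commitIndex=1
Op 6: F3 acks idx 1 -> match: F0=0 F1=3 F2=1 F3=1; commitIndex=1
Op 7: append 2 -> log_len=10
Op 8: F1 acks idx 7 -> match: F0=0 F1=7 F2=1 F3=1; commitIndex=1
Op 9: append 1 -> log_len=11

Answer: 11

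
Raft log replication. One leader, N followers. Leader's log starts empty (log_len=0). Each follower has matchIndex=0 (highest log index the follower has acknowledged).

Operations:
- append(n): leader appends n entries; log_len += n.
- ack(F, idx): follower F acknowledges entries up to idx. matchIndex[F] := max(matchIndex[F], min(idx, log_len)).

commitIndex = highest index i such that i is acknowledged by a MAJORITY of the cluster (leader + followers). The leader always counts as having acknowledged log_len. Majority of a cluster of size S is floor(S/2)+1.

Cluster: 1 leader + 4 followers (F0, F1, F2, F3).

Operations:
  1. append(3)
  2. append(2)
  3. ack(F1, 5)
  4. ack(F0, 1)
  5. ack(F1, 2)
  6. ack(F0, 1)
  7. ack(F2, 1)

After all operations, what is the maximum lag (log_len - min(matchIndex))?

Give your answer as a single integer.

Op 1: append 3 -> log_len=3
Op 2: append 2 -> log_len=5
Op 3: F1 acks idx 5 -> match: F0=0 F1=5 F2=0 F3=0; commitIndex=0
Op 4: F0 acks idx 1 -> match: F0=1 F1=5 F2=0 F3=0; commitIndex=1
Op 5: F1 acks idx 2 -> match: F0=1 F1=5 F2=0 F3=0; commitIndex=1
Op 6: F0 acks idx 1 -> match: F0=1 F1=5 F2=0 F3=0; commitIndex=1
Op 7: F2 acks idx 1 -> match: F0=1 F1=5 F2=1 F3=0; commitIndex=1

Answer: 5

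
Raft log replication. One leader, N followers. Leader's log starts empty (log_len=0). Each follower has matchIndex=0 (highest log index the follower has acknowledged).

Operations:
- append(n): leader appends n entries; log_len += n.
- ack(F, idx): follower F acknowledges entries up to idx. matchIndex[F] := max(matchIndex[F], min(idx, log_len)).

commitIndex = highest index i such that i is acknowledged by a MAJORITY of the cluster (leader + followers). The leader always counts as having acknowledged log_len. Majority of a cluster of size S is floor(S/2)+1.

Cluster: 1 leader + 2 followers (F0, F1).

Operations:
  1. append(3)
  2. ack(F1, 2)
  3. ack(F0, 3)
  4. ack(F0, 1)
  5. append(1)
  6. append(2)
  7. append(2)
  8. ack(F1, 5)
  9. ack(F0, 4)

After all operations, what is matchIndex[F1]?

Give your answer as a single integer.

Op 1: append 3 -> log_len=3
Op 2: F1 acks idx 2 -> match: F0=0 F1=2; commitIndex=2
Op 3: F0 acks idx 3 -> match: F0=3 F1=2; commitIndex=3
Op 4: F0 acks idx 1 -> match: F0=3 F1=2; commitIndex=3
Op 5: append 1 -> log_len=4
Op 6: append 2 -> log_len=6
Op 7: append 2 -> log_len=8
Op 8: F1 acks idx 5 -> match: F0=3 F1=5; commitIndex=5
Op 9: F0 acks idx 4 -> match: F0=4 F1=5; commitIndex=5

Answer: 5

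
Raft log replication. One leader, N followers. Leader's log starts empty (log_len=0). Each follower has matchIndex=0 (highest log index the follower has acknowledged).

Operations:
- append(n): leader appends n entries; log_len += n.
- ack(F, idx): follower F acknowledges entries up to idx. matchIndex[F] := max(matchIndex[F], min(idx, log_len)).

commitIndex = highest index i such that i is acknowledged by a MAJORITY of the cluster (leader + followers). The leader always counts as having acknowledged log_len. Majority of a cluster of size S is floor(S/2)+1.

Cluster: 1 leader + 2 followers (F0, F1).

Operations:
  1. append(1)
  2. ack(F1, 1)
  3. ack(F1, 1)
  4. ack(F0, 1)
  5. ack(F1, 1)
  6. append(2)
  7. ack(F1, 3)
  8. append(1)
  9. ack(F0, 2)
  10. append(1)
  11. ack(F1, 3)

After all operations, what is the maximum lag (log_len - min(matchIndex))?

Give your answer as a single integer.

Answer: 3

Derivation:
Op 1: append 1 -> log_len=1
Op 2: F1 acks idx 1 -> match: F0=0 F1=1; commitIndex=1
Op 3: F1 acks idx 1 -> match: F0=0 F1=1; commitIndex=1
Op 4: F0 acks idx 1 -> match: F0=1 F1=1; commitIndex=1
Op 5: F1 acks idx 1 -> match: F0=1 F1=1; commitIndex=1
Op 6: append 2 -> log_len=3
Op 7: F1 acks idx 3 -> match: F0=1 F1=3; commitIndex=3
Op 8: append 1 -> log_len=4
Op 9: F0 acks idx 2 -> match: F0=2 F1=3; commitIndex=3
Op 10: append 1 -> log_len=5
Op 11: F1 acks idx 3 -> match: F0=2 F1=3; commitIndex=3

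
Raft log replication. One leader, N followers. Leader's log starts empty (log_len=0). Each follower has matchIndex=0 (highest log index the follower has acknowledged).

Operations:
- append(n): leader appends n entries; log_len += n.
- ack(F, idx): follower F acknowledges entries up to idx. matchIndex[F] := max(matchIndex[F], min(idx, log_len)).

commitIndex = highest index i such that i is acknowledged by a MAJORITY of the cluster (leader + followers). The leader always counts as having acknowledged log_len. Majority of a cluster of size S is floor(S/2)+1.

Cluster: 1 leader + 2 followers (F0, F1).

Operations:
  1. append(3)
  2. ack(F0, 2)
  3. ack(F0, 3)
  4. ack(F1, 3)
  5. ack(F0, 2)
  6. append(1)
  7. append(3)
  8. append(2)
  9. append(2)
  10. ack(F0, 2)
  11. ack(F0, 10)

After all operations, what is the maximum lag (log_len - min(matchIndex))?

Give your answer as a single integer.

Answer: 8

Derivation:
Op 1: append 3 -> log_len=3
Op 2: F0 acks idx 2 -> match: F0=2 F1=0; commitIndex=2
Op 3: F0 acks idx 3 -> match: F0=3 F1=0; commitIndex=3
Op 4: F1 acks idx 3 -> match: F0=3 F1=3; commitIndex=3
Op 5: F0 acks idx 2 -> match: F0=3 F1=3; commitIndex=3
Op 6: append 1 -> log_len=4
Op 7: append 3 -> log_len=7
Op 8: append 2 -> log_len=9
Op 9: append 2 -> log_len=11
Op 10: F0 acks idx 2 -> match: F0=3 F1=3; commitIndex=3
Op 11: F0 acks idx 10 -> match: F0=10 F1=3; commitIndex=10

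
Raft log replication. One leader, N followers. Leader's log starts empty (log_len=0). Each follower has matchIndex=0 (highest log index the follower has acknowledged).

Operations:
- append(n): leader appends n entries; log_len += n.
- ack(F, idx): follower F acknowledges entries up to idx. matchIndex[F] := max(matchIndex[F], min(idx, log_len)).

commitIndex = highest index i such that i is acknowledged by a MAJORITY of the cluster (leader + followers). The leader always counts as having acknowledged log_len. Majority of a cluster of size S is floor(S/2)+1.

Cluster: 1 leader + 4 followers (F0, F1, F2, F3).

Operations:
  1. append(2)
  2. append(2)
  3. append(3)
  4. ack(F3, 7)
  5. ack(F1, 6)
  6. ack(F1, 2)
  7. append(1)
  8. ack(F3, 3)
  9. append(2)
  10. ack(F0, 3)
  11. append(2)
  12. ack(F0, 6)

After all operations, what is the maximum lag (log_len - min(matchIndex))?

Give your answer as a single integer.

Op 1: append 2 -> log_len=2
Op 2: append 2 -> log_len=4
Op 3: append 3 -> log_len=7
Op 4: F3 acks idx 7 -> match: F0=0 F1=0 F2=0 F3=7; commitIndex=0
Op 5: F1 acks idx 6 -> match: F0=0 F1=6 F2=0 F3=7; commitIndex=6
Op 6: F1 acks idx 2 -> match: F0=0 F1=6 F2=0 F3=7; commitIndex=6
Op 7: append 1 -> log_len=8
Op 8: F3 acks idx 3 -> match: F0=0 F1=6 F2=0 F3=7; commitIndex=6
Op 9: append 2 -> log_len=10
Op 10: F0 acks idx 3 -> match: F0=3 F1=6 F2=0 F3=7; commitIndex=6
Op 11: append 2 -> log_len=12
Op 12: F0 acks idx 6 -> match: F0=6 F1=6 F2=0 F3=7; commitIndex=6

Answer: 12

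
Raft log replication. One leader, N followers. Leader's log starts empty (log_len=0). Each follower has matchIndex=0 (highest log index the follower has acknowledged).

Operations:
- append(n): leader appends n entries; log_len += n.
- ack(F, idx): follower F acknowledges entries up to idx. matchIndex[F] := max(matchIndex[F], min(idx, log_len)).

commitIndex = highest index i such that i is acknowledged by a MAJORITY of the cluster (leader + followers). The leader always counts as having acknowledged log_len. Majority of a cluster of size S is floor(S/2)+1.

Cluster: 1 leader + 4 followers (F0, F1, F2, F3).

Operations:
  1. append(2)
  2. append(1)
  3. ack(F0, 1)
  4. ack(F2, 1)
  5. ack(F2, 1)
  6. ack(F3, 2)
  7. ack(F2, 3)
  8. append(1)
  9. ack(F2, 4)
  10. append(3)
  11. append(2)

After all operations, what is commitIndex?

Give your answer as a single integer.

Answer: 2

Derivation:
Op 1: append 2 -> log_len=2
Op 2: append 1 -> log_len=3
Op 3: F0 acks idx 1 -> match: F0=1 F1=0 F2=0 F3=0; commitIndex=0
Op 4: F2 acks idx 1 -> match: F0=1 F1=0 F2=1 F3=0; commitIndex=1
Op 5: F2 acks idx 1 -> match: F0=1 F1=0 F2=1 F3=0; commitIndex=1
Op 6: F3 acks idx 2 -> match: F0=1 F1=0 F2=1 F3=2; commitIndex=1
Op 7: F2 acks idx 3 -> match: F0=1 F1=0 F2=3 F3=2; commitIndex=2
Op 8: append 1 -> log_len=4
Op 9: F2 acks idx 4 -> match: F0=1 F1=0 F2=4 F3=2; commitIndex=2
Op 10: append 3 -> log_len=7
Op 11: append 2 -> log_len=9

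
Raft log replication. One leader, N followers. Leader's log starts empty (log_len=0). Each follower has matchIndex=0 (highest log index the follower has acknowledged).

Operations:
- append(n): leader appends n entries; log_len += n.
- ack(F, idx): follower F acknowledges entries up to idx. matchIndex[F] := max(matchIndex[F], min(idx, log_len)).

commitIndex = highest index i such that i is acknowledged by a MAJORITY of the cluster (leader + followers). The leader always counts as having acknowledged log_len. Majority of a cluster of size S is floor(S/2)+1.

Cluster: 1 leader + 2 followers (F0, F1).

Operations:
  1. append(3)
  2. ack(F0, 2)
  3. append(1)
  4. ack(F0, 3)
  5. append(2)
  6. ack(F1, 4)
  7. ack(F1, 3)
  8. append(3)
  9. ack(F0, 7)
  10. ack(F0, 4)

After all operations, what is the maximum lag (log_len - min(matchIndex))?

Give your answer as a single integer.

Op 1: append 3 -> log_len=3
Op 2: F0 acks idx 2 -> match: F0=2 F1=0; commitIndex=2
Op 3: append 1 -> log_len=4
Op 4: F0 acks idx 3 -> match: F0=3 F1=0; commitIndex=3
Op 5: append 2 -> log_len=6
Op 6: F1 acks idx 4 -> match: F0=3 F1=4; commitIndex=4
Op 7: F1 acks idx 3 -> match: F0=3 F1=4; commitIndex=4
Op 8: append 3 -> log_len=9
Op 9: F0 acks idx 7 -> match: F0=7 F1=4; commitIndex=7
Op 10: F0 acks idx 4 -> match: F0=7 F1=4; commitIndex=7

Answer: 5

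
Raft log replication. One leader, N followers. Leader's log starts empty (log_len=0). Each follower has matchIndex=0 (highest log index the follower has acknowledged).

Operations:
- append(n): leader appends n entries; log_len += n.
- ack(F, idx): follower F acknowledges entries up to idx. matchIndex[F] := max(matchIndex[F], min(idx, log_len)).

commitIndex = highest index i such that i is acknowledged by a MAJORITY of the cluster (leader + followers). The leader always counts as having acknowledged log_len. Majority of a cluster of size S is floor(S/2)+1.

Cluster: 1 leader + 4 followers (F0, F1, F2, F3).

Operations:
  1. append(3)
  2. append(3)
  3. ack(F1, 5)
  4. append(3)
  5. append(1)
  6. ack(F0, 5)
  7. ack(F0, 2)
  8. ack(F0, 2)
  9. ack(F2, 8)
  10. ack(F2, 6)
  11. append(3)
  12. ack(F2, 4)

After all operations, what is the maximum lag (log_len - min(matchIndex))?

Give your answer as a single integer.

Answer: 13

Derivation:
Op 1: append 3 -> log_len=3
Op 2: append 3 -> log_len=6
Op 3: F1 acks idx 5 -> match: F0=0 F1=5 F2=0 F3=0; commitIndex=0
Op 4: append 3 -> log_len=9
Op 5: append 1 -> log_len=10
Op 6: F0 acks idx 5 -> match: F0=5 F1=5 F2=0 F3=0; commitIndex=5
Op 7: F0 acks idx 2 -> match: F0=5 F1=5 F2=0 F3=0; commitIndex=5
Op 8: F0 acks idx 2 -> match: F0=5 F1=5 F2=0 F3=0; commitIndex=5
Op 9: F2 acks idx 8 -> match: F0=5 F1=5 F2=8 F3=0; commitIndex=5
Op 10: F2 acks idx 6 -> match: F0=5 F1=5 F2=8 F3=0; commitIndex=5
Op 11: append 3 -> log_len=13
Op 12: F2 acks idx 4 -> match: F0=5 F1=5 F2=8 F3=0; commitIndex=5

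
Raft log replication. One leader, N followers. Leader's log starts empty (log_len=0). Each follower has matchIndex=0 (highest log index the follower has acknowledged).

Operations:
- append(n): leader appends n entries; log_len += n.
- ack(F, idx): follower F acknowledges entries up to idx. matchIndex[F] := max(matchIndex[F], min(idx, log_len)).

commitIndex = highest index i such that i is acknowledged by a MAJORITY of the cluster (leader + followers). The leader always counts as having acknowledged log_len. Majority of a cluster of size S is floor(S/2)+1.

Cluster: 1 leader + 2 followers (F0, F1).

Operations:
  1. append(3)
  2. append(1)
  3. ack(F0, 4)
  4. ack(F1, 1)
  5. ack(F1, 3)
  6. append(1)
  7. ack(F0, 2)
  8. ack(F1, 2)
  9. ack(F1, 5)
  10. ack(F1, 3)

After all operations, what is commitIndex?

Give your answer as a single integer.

Answer: 5

Derivation:
Op 1: append 3 -> log_len=3
Op 2: append 1 -> log_len=4
Op 3: F0 acks idx 4 -> match: F0=4 F1=0; commitIndex=4
Op 4: F1 acks idx 1 -> match: F0=4 F1=1; commitIndex=4
Op 5: F1 acks idx 3 -> match: F0=4 F1=3; commitIndex=4
Op 6: append 1 -> log_len=5
Op 7: F0 acks idx 2 -> match: F0=4 F1=3; commitIndex=4
Op 8: F1 acks idx 2 -> match: F0=4 F1=3; commitIndex=4
Op 9: F1 acks idx 5 -> match: F0=4 F1=5; commitIndex=5
Op 10: F1 acks idx 3 -> match: F0=4 F1=5; commitIndex=5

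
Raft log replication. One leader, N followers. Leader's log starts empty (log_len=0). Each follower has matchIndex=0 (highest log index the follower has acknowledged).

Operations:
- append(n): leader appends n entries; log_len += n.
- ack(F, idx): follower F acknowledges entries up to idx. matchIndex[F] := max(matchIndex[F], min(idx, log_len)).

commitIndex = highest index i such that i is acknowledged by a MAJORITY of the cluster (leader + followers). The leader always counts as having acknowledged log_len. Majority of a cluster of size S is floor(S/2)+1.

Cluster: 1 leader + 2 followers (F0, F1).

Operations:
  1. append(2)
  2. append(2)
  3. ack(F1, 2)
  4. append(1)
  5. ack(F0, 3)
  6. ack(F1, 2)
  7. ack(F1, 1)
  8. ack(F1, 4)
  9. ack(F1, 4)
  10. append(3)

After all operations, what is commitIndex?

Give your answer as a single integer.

Op 1: append 2 -> log_len=2
Op 2: append 2 -> log_len=4
Op 3: F1 acks idx 2 -> match: F0=0 F1=2; commitIndex=2
Op 4: append 1 -> log_len=5
Op 5: F0 acks idx 3 -> match: F0=3 F1=2; commitIndex=3
Op 6: F1 acks idx 2 -> match: F0=3 F1=2; commitIndex=3
Op 7: F1 acks idx 1 -> match: F0=3 F1=2; commitIndex=3
Op 8: F1 acks idx 4 -> match: F0=3 F1=4; commitIndex=4
Op 9: F1 acks idx 4 -> match: F0=3 F1=4; commitIndex=4
Op 10: append 3 -> log_len=8

Answer: 4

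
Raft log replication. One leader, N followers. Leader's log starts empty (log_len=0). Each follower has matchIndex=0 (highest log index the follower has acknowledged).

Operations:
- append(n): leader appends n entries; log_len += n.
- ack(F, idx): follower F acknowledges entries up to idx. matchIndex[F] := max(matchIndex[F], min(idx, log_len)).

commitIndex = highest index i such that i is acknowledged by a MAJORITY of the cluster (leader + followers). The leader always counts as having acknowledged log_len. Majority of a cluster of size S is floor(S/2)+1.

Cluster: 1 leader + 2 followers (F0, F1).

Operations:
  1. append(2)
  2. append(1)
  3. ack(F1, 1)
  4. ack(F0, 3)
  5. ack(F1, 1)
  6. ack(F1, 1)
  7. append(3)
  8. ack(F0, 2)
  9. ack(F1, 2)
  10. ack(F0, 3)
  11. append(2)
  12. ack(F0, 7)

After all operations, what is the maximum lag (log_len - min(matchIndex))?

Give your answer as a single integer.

Answer: 6

Derivation:
Op 1: append 2 -> log_len=2
Op 2: append 1 -> log_len=3
Op 3: F1 acks idx 1 -> match: F0=0 F1=1; commitIndex=1
Op 4: F0 acks idx 3 -> match: F0=3 F1=1; commitIndex=3
Op 5: F1 acks idx 1 -> match: F0=3 F1=1; commitIndex=3
Op 6: F1 acks idx 1 -> match: F0=3 F1=1; commitIndex=3
Op 7: append 3 -> log_len=6
Op 8: F0 acks idx 2 -> match: F0=3 F1=1; commitIndex=3
Op 9: F1 acks idx 2 -> match: F0=3 F1=2; commitIndex=3
Op 10: F0 acks idx 3 -> match: F0=3 F1=2; commitIndex=3
Op 11: append 2 -> log_len=8
Op 12: F0 acks idx 7 -> match: F0=7 F1=2; commitIndex=7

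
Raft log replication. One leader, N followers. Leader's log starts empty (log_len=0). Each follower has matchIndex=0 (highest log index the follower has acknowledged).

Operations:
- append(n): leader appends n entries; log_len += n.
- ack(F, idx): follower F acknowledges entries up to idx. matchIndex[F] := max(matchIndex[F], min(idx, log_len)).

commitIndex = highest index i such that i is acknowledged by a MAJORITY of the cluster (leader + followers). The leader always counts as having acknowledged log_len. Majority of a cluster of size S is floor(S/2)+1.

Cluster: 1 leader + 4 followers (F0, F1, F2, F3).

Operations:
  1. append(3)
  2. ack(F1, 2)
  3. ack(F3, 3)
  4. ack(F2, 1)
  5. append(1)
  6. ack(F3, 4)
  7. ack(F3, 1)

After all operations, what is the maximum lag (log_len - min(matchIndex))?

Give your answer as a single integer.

Answer: 4

Derivation:
Op 1: append 3 -> log_len=3
Op 2: F1 acks idx 2 -> match: F0=0 F1=2 F2=0 F3=0; commitIndex=0
Op 3: F3 acks idx 3 -> match: F0=0 F1=2 F2=0 F3=3; commitIndex=2
Op 4: F2 acks idx 1 -> match: F0=0 F1=2 F2=1 F3=3; commitIndex=2
Op 5: append 1 -> log_len=4
Op 6: F3 acks idx 4 -> match: F0=0 F1=2 F2=1 F3=4; commitIndex=2
Op 7: F3 acks idx 1 -> match: F0=0 F1=2 F2=1 F3=4; commitIndex=2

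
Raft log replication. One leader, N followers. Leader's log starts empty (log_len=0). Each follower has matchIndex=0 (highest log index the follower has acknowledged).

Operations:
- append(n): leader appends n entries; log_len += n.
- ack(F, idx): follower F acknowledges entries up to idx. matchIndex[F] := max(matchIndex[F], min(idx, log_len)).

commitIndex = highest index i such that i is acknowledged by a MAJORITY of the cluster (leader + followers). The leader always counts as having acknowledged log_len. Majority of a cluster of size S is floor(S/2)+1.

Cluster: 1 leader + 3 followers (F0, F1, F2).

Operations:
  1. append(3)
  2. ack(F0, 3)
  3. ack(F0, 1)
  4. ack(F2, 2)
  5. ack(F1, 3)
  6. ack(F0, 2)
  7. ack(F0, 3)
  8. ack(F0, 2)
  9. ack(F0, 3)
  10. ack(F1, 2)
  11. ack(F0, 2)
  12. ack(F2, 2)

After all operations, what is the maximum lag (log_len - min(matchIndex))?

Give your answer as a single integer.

Answer: 1

Derivation:
Op 1: append 3 -> log_len=3
Op 2: F0 acks idx 3 -> match: F0=3 F1=0 F2=0; commitIndex=0
Op 3: F0 acks idx 1 -> match: F0=3 F1=0 F2=0; commitIndex=0
Op 4: F2 acks idx 2 -> match: F0=3 F1=0 F2=2; commitIndex=2
Op 5: F1 acks idx 3 -> match: F0=3 F1=3 F2=2; commitIndex=3
Op 6: F0 acks idx 2 -> match: F0=3 F1=3 F2=2; commitIndex=3
Op 7: F0 acks idx 3 -> match: F0=3 F1=3 F2=2; commitIndex=3
Op 8: F0 acks idx 2 -> match: F0=3 F1=3 F2=2; commitIndex=3
Op 9: F0 acks idx 3 -> match: F0=3 F1=3 F2=2; commitIndex=3
Op 10: F1 acks idx 2 -> match: F0=3 F1=3 F2=2; commitIndex=3
Op 11: F0 acks idx 2 -> match: F0=3 F1=3 F2=2; commitIndex=3
Op 12: F2 acks idx 2 -> match: F0=3 F1=3 F2=2; commitIndex=3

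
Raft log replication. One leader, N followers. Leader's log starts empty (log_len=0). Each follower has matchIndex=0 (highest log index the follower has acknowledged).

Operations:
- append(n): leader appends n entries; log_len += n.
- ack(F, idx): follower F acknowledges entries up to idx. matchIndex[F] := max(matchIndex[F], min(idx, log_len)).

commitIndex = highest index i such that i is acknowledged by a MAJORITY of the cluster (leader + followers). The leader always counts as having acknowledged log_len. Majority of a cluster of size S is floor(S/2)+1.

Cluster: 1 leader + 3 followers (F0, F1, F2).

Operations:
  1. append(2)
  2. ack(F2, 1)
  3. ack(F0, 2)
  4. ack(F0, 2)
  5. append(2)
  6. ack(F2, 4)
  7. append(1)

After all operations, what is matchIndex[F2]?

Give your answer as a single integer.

Answer: 4

Derivation:
Op 1: append 2 -> log_len=2
Op 2: F2 acks idx 1 -> match: F0=0 F1=0 F2=1; commitIndex=0
Op 3: F0 acks idx 2 -> match: F0=2 F1=0 F2=1; commitIndex=1
Op 4: F0 acks idx 2 -> match: F0=2 F1=0 F2=1; commitIndex=1
Op 5: append 2 -> log_len=4
Op 6: F2 acks idx 4 -> match: F0=2 F1=0 F2=4; commitIndex=2
Op 7: append 1 -> log_len=5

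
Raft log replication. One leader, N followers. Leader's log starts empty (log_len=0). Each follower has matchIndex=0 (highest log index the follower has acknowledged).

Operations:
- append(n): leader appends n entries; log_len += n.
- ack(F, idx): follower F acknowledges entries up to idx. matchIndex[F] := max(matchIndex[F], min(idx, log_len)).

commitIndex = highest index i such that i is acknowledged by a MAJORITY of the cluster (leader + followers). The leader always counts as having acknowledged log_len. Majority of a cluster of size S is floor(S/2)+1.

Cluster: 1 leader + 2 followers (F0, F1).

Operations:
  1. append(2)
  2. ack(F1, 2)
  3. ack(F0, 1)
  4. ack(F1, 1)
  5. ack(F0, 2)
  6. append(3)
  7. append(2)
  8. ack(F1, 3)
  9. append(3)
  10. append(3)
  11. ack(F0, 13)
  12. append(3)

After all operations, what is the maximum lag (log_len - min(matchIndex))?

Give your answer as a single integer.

Op 1: append 2 -> log_len=2
Op 2: F1 acks idx 2 -> match: F0=0 F1=2; commitIndex=2
Op 3: F0 acks idx 1 -> match: F0=1 F1=2; commitIndex=2
Op 4: F1 acks idx 1 -> match: F0=1 F1=2; commitIndex=2
Op 5: F0 acks idx 2 -> match: F0=2 F1=2; commitIndex=2
Op 6: append 3 -> log_len=5
Op 7: append 2 -> log_len=7
Op 8: F1 acks idx 3 -> match: F0=2 F1=3; commitIndex=3
Op 9: append 3 -> log_len=10
Op 10: append 3 -> log_len=13
Op 11: F0 acks idx 13 -> match: F0=13 F1=3; commitIndex=13
Op 12: append 3 -> log_len=16

Answer: 13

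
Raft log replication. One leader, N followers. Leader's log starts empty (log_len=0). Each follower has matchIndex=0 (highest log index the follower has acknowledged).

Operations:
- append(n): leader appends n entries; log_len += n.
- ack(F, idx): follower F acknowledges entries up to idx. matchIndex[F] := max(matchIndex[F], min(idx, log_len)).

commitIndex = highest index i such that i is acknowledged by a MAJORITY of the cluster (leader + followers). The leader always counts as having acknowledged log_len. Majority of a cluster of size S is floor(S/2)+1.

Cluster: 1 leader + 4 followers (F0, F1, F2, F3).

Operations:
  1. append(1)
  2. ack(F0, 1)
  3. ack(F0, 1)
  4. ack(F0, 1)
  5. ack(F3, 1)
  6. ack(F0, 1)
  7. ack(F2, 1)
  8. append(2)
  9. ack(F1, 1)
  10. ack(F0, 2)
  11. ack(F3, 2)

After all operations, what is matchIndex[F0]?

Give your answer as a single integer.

Answer: 2

Derivation:
Op 1: append 1 -> log_len=1
Op 2: F0 acks idx 1 -> match: F0=1 F1=0 F2=0 F3=0; commitIndex=0
Op 3: F0 acks idx 1 -> match: F0=1 F1=0 F2=0 F3=0; commitIndex=0
Op 4: F0 acks idx 1 -> match: F0=1 F1=0 F2=0 F3=0; commitIndex=0
Op 5: F3 acks idx 1 -> match: F0=1 F1=0 F2=0 F3=1; commitIndex=1
Op 6: F0 acks idx 1 -> match: F0=1 F1=0 F2=0 F3=1; commitIndex=1
Op 7: F2 acks idx 1 -> match: F0=1 F1=0 F2=1 F3=1; commitIndex=1
Op 8: append 2 -> log_len=3
Op 9: F1 acks idx 1 -> match: F0=1 F1=1 F2=1 F3=1; commitIndex=1
Op 10: F0 acks idx 2 -> match: F0=2 F1=1 F2=1 F3=1; commitIndex=1
Op 11: F3 acks idx 2 -> match: F0=2 F1=1 F2=1 F3=2; commitIndex=2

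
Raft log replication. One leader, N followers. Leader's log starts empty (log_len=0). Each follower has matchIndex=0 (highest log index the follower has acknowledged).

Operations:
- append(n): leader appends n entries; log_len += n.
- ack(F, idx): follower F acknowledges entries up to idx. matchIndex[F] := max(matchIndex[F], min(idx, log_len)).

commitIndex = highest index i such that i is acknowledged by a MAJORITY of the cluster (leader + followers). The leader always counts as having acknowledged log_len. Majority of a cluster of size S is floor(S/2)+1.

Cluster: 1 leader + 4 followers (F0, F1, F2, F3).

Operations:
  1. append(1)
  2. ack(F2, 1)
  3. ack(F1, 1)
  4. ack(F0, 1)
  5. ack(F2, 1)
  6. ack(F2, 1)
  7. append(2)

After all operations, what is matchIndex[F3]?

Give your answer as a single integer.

Op 1: append 1 -> log_len=1
Op 2: F2 acks idx 1 -> match: F0=0 F1=0 F2=1 F3=0; commitIndex=0
Op 3: F1 acks idx 1 -> match: F0=0 F1=1 F2=1 F3=0; commitIndex=1
Op 4: F0 acks idx 1 -> match: F0=1 F1=1 F2=1 F3=0; commitIndex=1
Op 5: F2 acks idx 1 -> match: F0=1 F1=1 F2=1 F3=0; commitIndex=1
Op 6: F2 acks idx 1 -> match: F0=1 F1=1 F2=1 F3=0; commitIndex=1
Op 7: append 2 -> log_len=3

Answer: 0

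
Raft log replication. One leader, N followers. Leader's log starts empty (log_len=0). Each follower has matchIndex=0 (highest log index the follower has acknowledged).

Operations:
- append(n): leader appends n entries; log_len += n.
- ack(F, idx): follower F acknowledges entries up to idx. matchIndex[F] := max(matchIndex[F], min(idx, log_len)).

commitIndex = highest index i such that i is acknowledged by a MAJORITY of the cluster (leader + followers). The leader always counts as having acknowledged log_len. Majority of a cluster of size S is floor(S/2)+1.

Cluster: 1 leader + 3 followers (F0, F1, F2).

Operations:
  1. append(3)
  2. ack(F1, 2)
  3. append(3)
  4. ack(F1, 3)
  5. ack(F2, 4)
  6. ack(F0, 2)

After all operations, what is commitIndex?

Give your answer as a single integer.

Answer: 3

Derivation:
Op 1: append 3 -> log_len=3
Op 2: F1 acks idx 2 -> match: F0=0 F1=2 F2=0; commitIndex=0
Op 3: append 3 -> log_len=6
Op 4: F1 acks idx 3 -> match: F0=0 F1=3 F2=0; commitIndex=0
Op 5: F2 acks idx 4 -> match: F0=0 F1=3 F2=4; commitIndex=3
Op 6: F0 acks idx 2 -> match: F0=2 F1=3 F2=4; commitIndex=3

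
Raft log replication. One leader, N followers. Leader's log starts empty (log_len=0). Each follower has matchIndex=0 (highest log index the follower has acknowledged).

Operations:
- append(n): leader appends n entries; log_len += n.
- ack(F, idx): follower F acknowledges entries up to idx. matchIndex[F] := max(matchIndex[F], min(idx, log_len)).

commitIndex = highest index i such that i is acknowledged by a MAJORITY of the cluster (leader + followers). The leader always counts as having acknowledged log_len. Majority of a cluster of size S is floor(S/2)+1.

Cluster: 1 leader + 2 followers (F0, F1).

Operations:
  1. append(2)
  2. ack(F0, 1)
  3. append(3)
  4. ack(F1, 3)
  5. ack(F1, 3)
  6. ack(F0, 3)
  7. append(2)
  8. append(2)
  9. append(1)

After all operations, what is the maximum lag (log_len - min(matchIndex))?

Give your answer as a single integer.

Answer: 7

Derivation:
Op 1: append 2 -> log_len=2
Op 2: F0 acks idx 1 -> match: F0=1 F1=0; commitIndex=1
Op 3: append 3 -> log_len=5
Op 4: F1 acks idx 3 -> match: F0=1 F1=3; commitIndex=3
Op 5: F1 acks idx 3 -> match: F0=1 F1=3; commitIndex=3
Op 6: F0 acks idx 3 -> match: F0=3 F1=3; commitIndex=3
Op 7: append 2 -> log_len=7
Op 8: append 2 -> log_len=9
Op 9: append 1 -> log_len=10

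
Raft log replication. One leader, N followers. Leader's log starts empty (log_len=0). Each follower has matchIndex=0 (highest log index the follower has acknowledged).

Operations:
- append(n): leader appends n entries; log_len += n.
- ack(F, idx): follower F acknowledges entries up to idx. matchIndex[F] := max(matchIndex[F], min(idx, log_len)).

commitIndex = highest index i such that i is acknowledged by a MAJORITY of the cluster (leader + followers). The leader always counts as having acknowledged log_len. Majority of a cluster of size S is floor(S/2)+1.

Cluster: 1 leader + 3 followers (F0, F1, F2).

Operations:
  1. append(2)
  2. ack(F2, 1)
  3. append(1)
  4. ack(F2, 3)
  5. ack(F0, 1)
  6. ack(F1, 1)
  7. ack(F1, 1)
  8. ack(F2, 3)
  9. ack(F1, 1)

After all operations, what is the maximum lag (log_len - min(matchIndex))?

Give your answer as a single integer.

Answer: 2

Derivation:
Op 1: append 2 -> log_len=2
Op 2: F2 acks idx 1 -> match: F0=0 F1=0 F2=1; commitIndex=0
Op 3: append 1 -> log_len=3
Op 4: F2 acks idx 3 -> match: F0=0 F1=0 F2=3; commitIndex=0
Op 5: F0 acks idx 1 -> match: F0=1 F1=0 F2=3; commitIndex=1
Op 6: F1 acks idx 1 -> match: F0=1 F1=1 F2=3; commitIndex=1
Op 7: F1 acks idx 1 -> match: F0=1 F1=1 F2=3; commitIndex=1
Op 8: F2 acks idx 3 -> match: F0=1 F1=1 F2=3; commitIndex=1
Op 9: F1 acks idx 1 -> match: F0=1 F1=1 F2=3; commitIndex=1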